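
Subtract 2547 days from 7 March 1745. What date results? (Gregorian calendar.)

March 17, 1738

−365 (one year) → Mar 7, 1744 (2182 left).
−366 (one year; includes Feb 29, 1744) → Mar 7, 1743 (1816 left).
−365 (one year) → Mar 7, 1742 (1451 left).
−365 (one year) → Mar 7, 1741 (1086 left).
−365 (one year) → Mar 7, 1740 (721 left).
−366 (one year; includes Feb 29, 1740) → Mar 7, 1739 (355 left).
−7 → Feb 28, 1739 (end of Feb, 28 days; 348 left).
−28 → Jan 31, 1739 (end of Jan, 31 days; 320 left).
−31 → Dec 31, 1738 (end of Dec, 31 days; 289 left).
−31 → Nov 30, 1738 (end of Nov, 30 days; 258 left).
−30 → Oct 31, 1738 (end of Oct, 31 days; 228 left).
−31 → Sep 30, 1738 (end of Sep, 30 days; 197 left).
−30 → Aug 31, 1738 (end of Aug, 31 days; 167 left).
−31 → Jul 31, 1738 (end of Jul, 31 days; 136 left).
−31 → Jun 30, 1738 (end of Jun, 30 days; 105 left).
−30 → May 31, 1738 (end of May, 31 days; 75 left).
−31 → Apr 30, 1738 (end of Apr, 30 days; 44 left).
−30 → Mar 31, 1738 (end of Mar, 31 days; 14 left).
−14 → Mar 17, 1738.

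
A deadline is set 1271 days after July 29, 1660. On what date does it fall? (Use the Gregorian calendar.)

January 21, 1664

+365 (one year) → Jul 29, 1661 (906 left).
+365 (one year) → Jul 29, 1662 (541 left).
+365 (one year) → Jul 29, 1663 (176 left).
Jul has 31 days: +3 → Aug 1, 1663 (173 left).
Aug has 31 days: +31 → Sep 1, 1663 (142 left).
Sep has 30 days: +30 → Oct 1, 1663 (112 left).
Oct has 31 days: +31 → Nov 1, 1663 (81 left).
Nov has 30 days: +30 → Dec 1, 1663 (51 left).
Dec has 31 days: +31 → Jan 1, 1664 (20 left).
+20 → Jan 21, 1664.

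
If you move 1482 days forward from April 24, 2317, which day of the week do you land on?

Sunday

Apr 24, 2317 is a Tuesday.
1482 mod 7 = 5, so 1482 days after a Tuesday is Tuesday + 5 = Sunday.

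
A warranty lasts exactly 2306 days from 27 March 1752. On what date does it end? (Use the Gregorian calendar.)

+365 (one year) → Mar 27, 1753 (1941 left).
+365 (one year) → Mar 27, 1754 (1576 left).
+365 (one year) → Mar 27, 1755 (1211 left).
+366 (one year; includes Feb 29, 1756) → Mar 27, 1756 (845 left).
+365 (one year) → Mar 27, 1757 (480 left).
+365 (one year) → Mar 27, 1758 (115 left).
Mar has 31 days: +5 → Apr 1, 1758 (110 left).
Apr has 30 days: +30 → May 1, 1758 (80 left).
May has 31 days: +31 → Jun 1, 1758 (49 left).
Jun has 30 days: +30 → Jul 1, 1758 (19 left).
+19 → Jul 20, 1758.

July 20, 1758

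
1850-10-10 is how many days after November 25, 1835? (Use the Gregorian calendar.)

5433

Nov 25, 1835 → Nov 25, 1836: 366 days (Feb 29, 1836 is in that span).
Nov 25, 1836 → Nov 25, 1837: 365 days.
Nov 25, 1837 → Nov 25, 1838: 365 days.
Nov 25, 1838 → Nov 25, 1839: 365 days.
Nov 25, 1839 → Nov 25, 1840: 366 days (Feb 29, 1840 is in that span).
Nov 25, 1840 → Nov 25, 1841: 365 days.
Nov 25, 1841 → Nov 25, 1842: 365 days.
Nov 25, 1842 → Nov 25, 1843: 365 days.
Nov 25, 1843 → Nov 25, 1844: 366 days (Feb 29, 1844 is in that span).
Nov 25, 1844 → Nov 25, 1845: 365 days.
Nov 25, 1845 → Nov 25, 1846: 365 days.
Nov 25, 1846 → Nov 25, 1847: 365 days.
Nov 25, 1847 → Nov 25, 1848: 366 days (Feb 29, 1848 is in that span).
Nov 25, 1848 → Nov 25, 1849: 365 days.
Nov 25, 1849 → Dec 25, 1849: 30 days (November has 30).
Dec 25, 1849 → Jan 25, 1850: 31 days (December has 31).
Jan 25, 1850 → Feb 25, 1850: 31 days (January has 31).
Feb 25, 1850 → Mar 25, 1850: 28 days (February has 28).
Mar 25, 1850 → Apr 25, 1850: 31 days (March has 31).
Apr 25, 1850 → May 25, 1850: 30 days (April has 30).
May 25, 1850 → Jun 25, 1850: 31 days (May has 31).
Jun 25, 1850 → Jul 25, 1850: 30 days (June has 30).
Jul 25, 1850 → Aug 25, 1850: 31 days (July has 31).
Aug 25, 1850 → Sep 25, 1850: 31 days (August has 31).
Sep 25, 1850 → Oct 10, 1850: 15 days.
Total: 5433 days.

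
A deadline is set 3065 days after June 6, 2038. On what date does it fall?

October 27, 2046

+365 (one year) → Jun 6, 2039 (2700 left).
+366 (one year; includes Feb 29, 2040) → Jun 6, 2040 (2334 left).
+365 (one year) → Jun 6, 2041 (1969 left).
+365 (one year) → Jun 6, 2042 (1604 left).
+365 (one year) → Jun 6, 2043 (1239 left).
+366 (one year; includes Feb 29, 2044) → Jun 6, 2044 (873 left).
+365 (one year) → Jun 6, 2045 (508 left).
+365 (one year) → Jun 6, 2046 (143 left).
Jun has 30 days: +25 → Jul 1, 2046 (118 left).
Jul has 31 days: +31 → Aug 1, 2046 (87 left).
Aug has 31 days: +31 → Sep 1, 2046 (56 left).
Sep has 30 days: +30 → Oct 1, 2046 (26 left).
+26 → Oct 27, 2046.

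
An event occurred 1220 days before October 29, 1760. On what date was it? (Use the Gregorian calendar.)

June 27, 1757

−366 (one year; includes Feb 29, 1760) → Oct 29, 1759 (854 left).
−365 (one year) → Oct 29, 1758 (489 left).
−365 (one year) → Oct 29, 1757 (124 left).
−29 → Sep 30, 1757 (end of Sep, 30 days; 95 left).
−30 → Aug 31, 1757 (end of Aug, 31 days; 65 left).
−31 → Jul 31, 1757 (end of Jul, 31 days; 34 left).
−31 → Jun 30, 1757 (end of Jun, 30 days; 3 left).
−3 → Jun 27, 1757.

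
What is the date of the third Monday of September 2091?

September 17, 2091

September 1, 2091 is a Saturday.
The first Monday is therefore September 3 (2 days later).
The third Monday is 3 + 2×7 = September 17.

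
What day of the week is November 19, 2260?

Doomsday rule: the anchor day for the 2200s is Friday. For year 60: 60÷12 = 5 r 0, and 0÷4 = 0, so 5+0+0 = 5.
Friday + 5 ≡ Wednesday — that's 2260's doomsday.
In November the doomsday date is Nov 7.
Nov 19 is 12 days after Nov 7; 12 mod 7 = 5, so Wednesday + 5 = Monday.

Monday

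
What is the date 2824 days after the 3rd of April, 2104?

December 27, 2111

+365 (one year) → Apr 3, 2105 (2459 left).
+365 (one year) → Apr 3, 2106 (2094 left).
+365 (one year) → Apr 3, 2107 (1729 left).
+366 (one year; includes Feb 29, 2108) → Apr 3, 2108 (1363 left).
+365 (one year) → Apr 3, 2109 (998 left).
+365 (one year) → Apr 3, 2110 (633 left).
+365 (one year) → Apr 3, 2111 (268 left).
Apr has 30 days: +28 → May 1, 2111 (240 left).
May has 31 days: +31 → Jun 1, 2111 (209 left).
Jun has 30 days: +30 → Jul 1, 2111 (179 left).
Jul has 31 days: +31 → Aug 1, 2111 (148 left).
Aug has 31 days: +31 → Sep 1, 2111 (117 left).
Sep has 30 days: +30 → Oct 1, 2111 (87 left).
Oct has 31 days: +31 → Nov 1, 2111 (56 left).
Nov has 30 days: +30 → Dec 1, 2111 (26 left).
+26 → Dec 27, 2111.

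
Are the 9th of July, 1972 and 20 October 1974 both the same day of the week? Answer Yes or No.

Yes

From Jul 9, 1972 to Oct 20, 1974 is 833 days.
833 mod 7 = 0, so they are the same weekday.
(Jul 9, 1972 is a Sunday; Oct 20, 1974 is a Sunday.)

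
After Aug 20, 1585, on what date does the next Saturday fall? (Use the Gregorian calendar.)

Aug 20, 1585 is a Tuesday.
From Tuesday to the next Saturday is 4 days.
Aug 20, 1585 + 4 = Aug 24, 1585.

August 24, 1585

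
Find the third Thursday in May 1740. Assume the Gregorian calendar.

May 19, 1740

May 1, 1740 is a Sunday.
The first Thursday is therefore May 5 (4 days later).
The third Thursday is 5 + 2×7 = May 19.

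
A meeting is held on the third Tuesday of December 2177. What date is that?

December 1, 2177 is a Monday.
The first Tuesday is therefore December 2 (1 days later).
The third Tuesday is 2 + 2×7 = December 16.

December 16, 2177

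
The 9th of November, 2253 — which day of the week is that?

Doomsday rule: the anchor day for the 2200s is Friday. For year 53: 53÷12 = 4 r 5, and 5÷4 = 1, so 4+5+1 = 10.
Friday + 10 ≡ Monday — that's 2253's doomsday.
In November the doomsday date is Nov 7.
Nov 9 is 2 days after Nov 7; 2 mod 7 = 2, so Monday + 2 = Wednesday.

Wednesday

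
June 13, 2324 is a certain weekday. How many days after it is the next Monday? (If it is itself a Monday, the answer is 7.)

Jun 13, 2324 is a Friday.
From Friday to the next Monday is 3 days.

3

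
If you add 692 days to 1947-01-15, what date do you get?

+365 (one year) → Jan 15, 1948 (327 left).
Jan has 31 days: +17 → Feb 1, 1948 (310 left).
Feb has 29 days: +29 → Mar 1, 1948 (281 left).
Mar has 31 days: +31 → Apr 1, 1948 (250 left).
Apr has 30 days: +30 → May 1, 1948 (220 left).
May has 31 days: +31 → Jun 1, 1948 (189 left).
Jun has 30 days: +30 → Jul 1, 1948 (159 left).
Jul has 31 days: +31 → Aug 1, 1948 (128 left).
Aug has 31 days: +31 → Sep 1, 1948 (97 left).
Sep has 30 days: +30 → Oct 1, 1948 (67 left).
Oct has 31 days: +31 → Nov 1, 1948 (36 left).
Nov has 30 days: +30 → Dec 1, 1948 (6 left).
+6 → Dec 7, 1948.

December 7, 1948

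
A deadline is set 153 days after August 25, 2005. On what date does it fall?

Aug has 31 days: +7 → Sep 1, 2005 (146 left).
Sep has 30 days: +30 → Oct 1, 2005 (116 left).
Oct has 31 days: +31 → Nov 1, 2005 (85 left).
Nov has 30 days: +30 → Dec 1, 2005 (55 left).
Dec has 31 days: +31 → Jan 1, 2006 (24 left).
+24 → Jan 25, 2006.

January 25, 2006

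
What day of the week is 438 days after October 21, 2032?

Oct 21, 2032 is a Thursday.
438 mod 7 = 4, so 438 days after a Thursday is Thursday + 4 = Monday.

Monday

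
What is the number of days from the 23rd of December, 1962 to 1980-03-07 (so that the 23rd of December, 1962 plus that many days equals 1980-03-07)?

Dec 23, 1962 → Dec 23, 1963: 365 days.
Dec 23, 1963 → Dec 23, 1964: 366 days (Feb 29, 1964 is in that span).
Dec 23, 1964 → Dec 23, 1965: 365 days.
Dec 23, 1965 → Dec 23, 1966: 365 days.
Dec 23, 1966 → Dec 23, 1967: 365 days.
Dec 23, 1967 → Dec 23, 1968: 366 days (Feb 29, 1968 is in that span).
Dec 23, 1968 → Dec 23, 1969: 365 days.
Dec 23, 1969 → Dec 23, 1970: 365 days.
Dec 23, 1970 → Dec 23, 1971: 365 days.
Dec 23, 1971 → Dec 23, 1972: 366 days (Feb 29, 1972 is in that span).
Dec 23, 1972 → Dec 23, 1973: 365 days.
Dec 23, 1973 → Dec 23, 1974: 365 days.
Dec 23, 1974 → Dec 23, 1975: 365 days.
Dec 23, 1975 → Dec 23, 1976: 366 days (Feb 29, 1976 is in that span).
Dec 23, 1976 → Dec 23, 1977: 365 days.
Dec 23, 1977 → Dec 23, 1978: 365 days.
Dec 23, 1978 → Dec 23, 1979: 365 days.
Dec 23, 1979 → Jan 23, 1980: 31 days (December has 31).
Jan 23, 1980 → Feb 23, 1980: 31 days (January has 31).
Feb 23, 1980 → Mar 7, 1980: 13 days.
Total: 6284 days.

6284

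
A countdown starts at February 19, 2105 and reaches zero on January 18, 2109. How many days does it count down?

Feb 19, 2105 → Feb 19, 2106: 365 days.
Feb 19, 2106 → Feb 19, 2107: 365 days.
Feb 19, 2107 → Feb 19, 2108: 365 days.
Feb 19, 2108 → Mar 19, 2108: 29 days (February has 29).
Mar 19, 2108 → Apr 19, 2108: 31 days (March has 31).
Apr 19, 2108 → May 19, 2108: 30 days (April has 30).
May 19, 2108 → Jun 19, 2108: 31 days (May has 31).
Jun 19, 2108 → Jul 19, 2108: 30 days (June has 30).
Jul 19, 2108 → Aug 19, 2108: 31 days (July has 31).
Aug 19, 2108 → Sep 19, 2108: 31 days (August has 31).
Sep 19, 2108 → Oct 19, 2108: 30 days (September has 30).
Oct 19, 2108 → Nov 19, 2108: 31 days (October has 31).
Nov 19, 2108 → Dec 19, 2108: 30 days (November has 30).
Dec 19, 2108 → Jan 18, 2109: 30 days.
Total: 1429 days.

1429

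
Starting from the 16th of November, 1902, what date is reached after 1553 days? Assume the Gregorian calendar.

February 16, 1907

+365 (one year) → Nov 16, 1903 (1188 left).
+366 (one year; includes Feb 29, 1904) → Nov 16, 1904 (822 left).
+365 (one year) → Nov 16, 1905 (457 left).
+365 (one year) → Nov 16, 1906 (92 left).
Nov has 30 days: +15 → Dec 1, 1906 (77 left).
Dec has 31 days: +31 → Jan 1, 1907 (46 left).
Jan has 31 days: +31 → Feb 1, 1907 (15 left).
+15 → Feb 16, 1907.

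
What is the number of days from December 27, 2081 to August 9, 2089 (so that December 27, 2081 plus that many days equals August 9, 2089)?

Dec 27, 2081 → Dec 27, 2082: 365 days.
Dec 27, 2082 → Dec 27, 2083: 365 days.
Dec 27, 2083 → Dec 27, 2084: 366 days (Feb 29, 2084 is in that span).
Dec 27, 2084 → Dec 27, 2085: 365 days.
Dec 27, 2085 → Dec 27, 2086: 365 days.
Dec 27, 2086 → Dec 27, 2087: 365 days.
Dec 27, 2087 → Dec 27, 2088: 366 days (Feb 29, 2088 is in that span).
Dec 27, 2088 → Jan 27, 2089: 31 days (December has 31).
Jan 27, 2089 → Feb 27, 2089: 31 days (January has 31).
Feb 27, 2089 → Mar 27, 2089: 28 days (February has 28).
Mar 27, 2089 → Apr 27, 2089: 31 days (March has 31).
Apr 27, 2089 → May 27, 2089: 30 days (April has 30).
May 27, 2089 → Jun 27, 2089: 31 days (May has 31).
Jun 27, 2089 → Jul 27, 2089: 30 days (June has 30).
Jul 27, 2089 → Aug 9, 2089: 13 days.
Total: 2782 days.

2782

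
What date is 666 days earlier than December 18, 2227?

February 20, 2226

−365 (one year) → Dec 18, 2226 (301 left).
−18 → Nov 30, 2226 (end of Nov, 30 days; 283 left).
−30 → Oct 31, 2226 (end of Oct, 31 days; 253 left).
−31 → Sep 30, 2226 (end of Sep, 30 days; 222 left).
−30 → Aug 31, 2226 (end of Aug, 31 days; 192 left).
−31 → Jul 31, 2226 (end of Jul, 31 days; 161 left).
−31 → Jun 30, 2226 (end of Jun, 30 days; 130 left).
−30 → May 31, 2226 (end of May, 31 days; 100 left).
−31 → Apr 30, 2226 (end of Apr, 30 days; 69 left).
−30 → Mar 31, 2226 (end of Mar, 31 days; 39 left).
−31 → Feb 28, 2226 (end of Feb, 28 days; 8 left).
−8 → Feb 20, 2226.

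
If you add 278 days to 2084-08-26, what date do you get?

May 31, 2085

Aug has 31 days: +6 → Sep 1, 2084 (272 left).
Sep has 30 days: +30 → Oct 1, 2084 (242 left).
Oct has 31 days: +31 → Nov 1, 2084 (211 left).
Nov has 30 days: +30 → Dec 1, 2084 (181 left).
Dec has 31 days: +31 → Jan 1, 2085 (150 left).
Jan has 31 days: +31 → Feb 1, 2085 (119 left).
Feb has 28 days: +28 → Mar 1, 2085 (91 left).
Mar has 31 days: +31 → Apr 1, 2085 (60 left).
Apr has 30 days: +30 → May 1, 2085 (30 left).
+30 → May 31, 2085.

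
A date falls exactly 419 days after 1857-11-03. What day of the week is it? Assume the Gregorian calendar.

First find the weekday of Nov 3, 1857. Doomsday rule: the anchor day for the 1800s is Friday. For year 57: 57÷12 = 4 r 9, and 9÷4 = 2, so 4+9+2 = 15.
Friday + 15 ≡ Saturday — that's 1857's doomsday.
In November the doomsday date is Nov 7.
Nov 3 is 4 days before Nov 7; 4 mod 7 = 4, so Saturday − 4 = Tuesday.
419 mod 7 = 6, so 419 days after a Tuesday is Tuesday + 6 = Monday.

Monday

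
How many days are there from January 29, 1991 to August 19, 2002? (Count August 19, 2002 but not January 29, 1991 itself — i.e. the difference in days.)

Jan 29, 1991 → Jan 29, 1992: 365 days.
Jan 29, 1992 → Jan 29, 1993: 366 days (Feb 29, 1992 is in that span).
Jan 29, 1993 → Jan 29, 1994: 365 days.
Jan 29, 1994 → Jan 29, 1995: 365 days.
Jan 29, 1995 → Jan 29, 1996: 365 days.
Jan 29, 1996 → Jan 29, 1997: 366 days (Feb 29, 1996 is in that span).
Jan 29, 1997 → Jan 29, 1998: 365 days.
Jan 29, 1998 → Jan 29, 1999: 365 days.
Jan 29, 1999 → Jan 29, 2000: 365 days.
Jan 29, 2000 → Jan 29, 2001: 366 days (Feb 29, 2000 is in that span).
Jan 29, 2001 → Jan 29, 2002: 365 days.
Jan 29, 2002 → Feb 28, 2002: 30 days (January has 31).
Feb 28, 2002 → Mar 28, 2002: 28 days (February has 28).
Mar 28, 2002 → Apr 28, 2002: 31 days (March has 31).
Apr 28, 2002 → May 28, 2002: 30 days (April has 30).
May 28, 2002 → Jun 28, 2002: 31 days (May has 31).
Jun 28, 2002 → Jul 28, 2002: 30 days (June has 30).
Jul 28, 2002 → Aug 19, 2002: 22 days.
Total: 4220 days.

4220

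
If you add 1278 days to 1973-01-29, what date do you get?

July 30, 1976

+365 (one year) → Jan 29, 1974 (913 left).
+365 (one year) → Jan 29, 1975 (548 left).
+365 (one year) → Jan 29, 1976 (183 left).
Jan has 31 days: +3 → Feb 1, 1976 (180 left).
Feb has 29 days: +29 → Mar 1, 1976 (151 left).
Mar has 31 days: +31 → Apr 1, 1976 (120 left).
Apr has 30 days: +30 → May 1, 1976 (90 left).
May has 31 days: +31 → Jun 1, 1976 (59 left).
Jun has 30 days: +30 → Jul 1, 1976 (29 left).
+29 → Jul 30, 1976.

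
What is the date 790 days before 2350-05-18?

March 19, 2348

−365 (one year) → May 18, 2349 (425 left).
−365 (one year) → May 18, 2348 (60 left).
−18 → Apr 30, 2348 (end of Apr, 30 days; 42 left).
−30 → Mar 31, 2348 (end of Mar, 31 days; 12 left).
−12 → Mar 19, 2348.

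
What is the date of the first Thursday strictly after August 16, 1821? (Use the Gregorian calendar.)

Aug 16, 1821 is a Thursday.
From Thursday to the next Thursday is 7 days.
Aug 16, 1821 + 7 = Aug 23, 1821.

August 23, 1821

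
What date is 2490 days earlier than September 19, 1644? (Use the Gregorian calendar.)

−366 (one year; includes Feb 29, 1644) → Sep 19, 1643 (2124 left).
−365 (one year) → Sep 19, 1642 (1759 left).
−365 (one year) → Sep 19, 1641 (1394 left).
−365 (one year) → Sep 19, 1640 (1029 left).
−366 (one year; includes Feb 29, 1640) → Sep 19, 1639 (663 left).
−365 (one year) → Sep 19, 1638 (298 left).
−19 → Aug 31, 1638 (end of Aug, 31 days; 279 left).
−31 → Jul 31, 1638 (end of Jul, 31 days; 248 left).
−31 → Jun 30, 1638 (end of Jun, 30 days; 217 left).
−30 → May 31, 1638 (end of May, 31 days; 187 left).
−31 → Apr 30, 1638 (end of Apr, 30 days; 156 left).
−30 → Mar 31, 1638 (end of Mar, 31 days; 126 left).
−31 → Feb 28, 1638 (end of Feb, 28 days; 95 left).
−28 → Jan 31, 1638 (end of Jan, 31 days; 67 left).
−31 → Dec 31, 1637 (end of Dec, 31 days; 36 left).
−31 → Nov 30, 1637 (end of Nov, 30 days; 5 left).
−5 → Nov 25, 1637.

November 25, 1637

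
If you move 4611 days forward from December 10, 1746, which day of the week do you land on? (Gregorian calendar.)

Thursday

First find the weekday of Dec 10, 1746. Doomsday rule: the anchor day for the 1700s is Sunday. For year 46: 46÷12 = 3 r 10, and 10÷4 = 2, so 3+10+2 = 15.
Sunday + 15 ≡ Monday — that's 1746's doomsday.
In December the doomsday date is Dec 12.
Dec 10 is 2 days before Dec 12; 2 mod 7 = 2, so Monday − 2 = Saturday.
4611 mod 7 = 5, so 4611 days after a Saturday is Saturday + 5 = Thursday.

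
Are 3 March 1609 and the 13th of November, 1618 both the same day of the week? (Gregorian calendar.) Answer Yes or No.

From Mar 3, 1609 to Nov 13, 1618 is 3542 days.
3542 mod 7 = 0, so they are the same weekday.
(Mar 3, 1609 is a Tuesday; Nov 13, 1618 is a Tuesday.)

Yes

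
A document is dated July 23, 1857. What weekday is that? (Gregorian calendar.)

Thursday

Doomsday rule: the anchor day for the 1800s is Friday. For year 57: 57÷12 = 4 r 9, and 9÷4 = 2, so 4+9+2 = 15.
Friday + 15 ≡ Saturday — that's 1857's doomsday.
In July the doomsday date is Jul 11.
Jul 23 is 12 days after Jul 11; 12 mod 7 = 5, so Saturday + 5 = Thursday.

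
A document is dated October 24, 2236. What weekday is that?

January 1, 2236 is a Friday.
Jan 1, 2236 → Feb 1, 2236: 31 days (January has 31).
Feb 1, 2236 → Mar 1, 2236: 29 days (February has 29).
Mar 1, 2236 → Apr 1, 2236: 31 days (March has 31).
Apr 1, 2236 → May 1, 2236: 30 days (April has 30).
May 1, 2236 → Jun 1, 2236: 31 days (May has 31).
Jun 1, 2236 → Jul 1, 2236: 30 days (June has 30).
Jul 1, 2236 → Aug 1, 2236: 31 days (July has 31).
Aug 1, 2236 → Sep 1, 2236: 31 days (August has 31).
Sep 1, 2236 → Oct 1, 2236: 30 days (September has 30).
Oct 1, 2236 → Oct 24, 2236: 23 days.
Total: 297 days.
297 mod 7 = 3, so Friday + 3 = Monday.

Monday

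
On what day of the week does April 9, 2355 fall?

Saturday

Doomsday rule: the anchor day for the 2300s is Wednesday. For year 55: 55÷12 = 4 r 7, and 7÷4 = 1, so 4+7+1 = 12.
Wednesday + 12 ≡ Monday — that's 2355's doomsday.
In April the doomsday date is Apr 4.
Apr 9 is 5 days after Apr 4; 5 mod 7 = 5, so Monday + 5 = Saturday.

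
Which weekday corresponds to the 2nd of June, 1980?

Doomsday rule: the anchor day for the 1900s is Wednesday. For year 80: 80÷12 = 6 r 8, and 8÷4 = 2, so 6+8+2 = 16.
Wednesday + 16 ≡ Friday — that's 1980's doomsday.
In June the doomsday date is Jun 6.
Jun 2 is 4 days before Jun 6; 4 mod 7 = 4, so Friday − 4 = Monday.

Monday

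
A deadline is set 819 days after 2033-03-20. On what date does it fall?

June 17, 2035

+365 (one year) → Mar 20, 2034 (454 left).
+365 (one year) → Mar 20, 2035 (89 left).
Mar has 31 days: +12 → Apr 1, 2035 (77 left).
Apr has 30 days: +30 → May 1, 2035 (47 left).
May has 31 days: +31 → Jun 1, 2035 (16 left).
+16 → Jun 17, 2035.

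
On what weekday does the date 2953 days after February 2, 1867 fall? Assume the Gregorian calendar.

Friday

Feb 2, 1867 is a Saturday.
2953 mod 7 = 6, so 2953 days after a Saturday is Saturday + 6 = Friday.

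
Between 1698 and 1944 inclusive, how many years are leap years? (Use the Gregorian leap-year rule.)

Multiples of 4 in [1698,1944]: 62.
Of those, multiples of 100: 3 (not leap unless ÷400).
Multiples of 400: 0.
Leap years = 62 − 3 + 0 = 59.

59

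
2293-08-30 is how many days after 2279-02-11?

5314

Feb 11, 2279 → Feb 11, 2280: 365 days.
Feb 11, 2280 → Feb 11, 2281: 366 days (Feb 29, 2280 is in that span).
Feb 11, 2281 → Feb 11, 2282: 365 days.
Feb 11, 2282 → Feb 11, 2283: 365 days.
Feb 11, 2283 → Feb 11, 2284: 365 days.
Feb 11, 2284 → Feb 11, 2285: 366 days (Feb 29, 2284 is in that span).
Feb 11, 2285 → Feb 11, 2286: 365 days.
Feb 11, 2286 → Feb 11, 2287: 365 days.
Feb 11, 2287 → Feb 11, 2288: 365 days.
Feb 11, 2288 → Feb 11, 2289: 366 days (Feb 29, 2288 is in that span).
Feb 11, 2289 → Feb 11, 2290: 365 days.
Feb 11, 2290 → Feb 11, 2291: 365 days.
Feb 11, 2291 → Feb 11, 2292: 365 days.
Feb 11, 2292 → Feb 11, 2293: 366 days (Feb 29, 2292 is in that span).
Feb 11, 2293 → Mar 11, 2293: 28 days (February has 28).
Mar 11, 2293 → Apr 11, 2293: 31 days (March has 31).
Apr 11, 2293 → May 11, 2293: 30 days (April has 30).
May 11, 2293 → Jun 11, 2293: 31 days (May has 31).
Jun 11, 2293 → Jul 11, 2293: 30 days (June has 30).
Jul 11, 2293 → Aug 11, 2293: 31 days (July has 31).
Aug 11, 2293 → Aug 30, 2293: 19 days.
Total: 5314 days.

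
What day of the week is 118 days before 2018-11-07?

First find the weekday of Nov 7, 2018. Doomsday rule: the anchor day for the 2000s is Tuesday. For year 18: 18÷12 = 1 r 6, and 6÷4 = 1, so 1+6+1 = 8.
Tuesday + 8 ≡ Wednesday — that's 2018's doomsday.
In November the doomsday date is Nov 7.
Nov 7 is the doomsday itself: Wednesday.
118 mod 7 = 6, so 118 days before a Wednesday is Wednesday − 6 = Thursday.

Thursday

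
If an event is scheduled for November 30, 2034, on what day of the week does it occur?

Thursday

January 1, 2034 is a Sunday.
Jan 1, 2034 → Feb 1, 2034: 31 days (January has 31).
Feb 1, 2034 → Mar 1, 2034: 28 days (February has 28).
Mar 1, 2034 → Apr 1, 2034: 31 days (March has 31).
Apr 1, 2034 → May 1, 2034: 30 days (April has 30).
May 1, 2034 → Jun 1, 2034: 31 days (May has 31).
Jun 1, 2034 → Jul 1, 2034: 30 days (June has 30).
Jul 1, 2034 → Aug 1, 2034: 31 days (July has 31).
Aug 1, 2034 → Sep 1, 2034: 31 days (August has 31).
Sep 1, 2034 → Oct 1, 2034: 30 days (September has 30).
Oct 1, 2034 → Nov 1, 2034: 31 days (October has 31).
Nov 1, 2034 → Nov 30, 2034: 29 days.
Total: 333 days.
333 mod 7 = 4, so Sunday + 4 = Thursday.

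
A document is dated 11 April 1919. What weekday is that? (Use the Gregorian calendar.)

Friday

January 1, 1919 is a Wednesday.
Jan 1, 1919 → Feb 1, 1919: 31 days (January has 31).
Feb 1, 1919 → Mar 1, 1919: 28 days (February has 28).
Mar 1, 1919 → Apr 1, 1919: 31 days (March has 31).
Apr 1, 1919 → Apr 11, 1919: 10 days.
Total: 100 days.
100 mod 7 = 2, so Wednesday + 2 = Friday.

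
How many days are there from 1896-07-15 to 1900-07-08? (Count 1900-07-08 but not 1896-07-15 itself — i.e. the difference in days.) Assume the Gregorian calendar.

1453

Jul 15, 1896 → Jul 15, 1897: 365 days.
Jul 15, 1897 → Jul 15, 1898: 365 days.
Jul 15, 1898 → Jul 15, 1899: 365 days.
Jul 15, 1899 → Aug 15, 1899: 31 days (July has 31).
Aug 15, 1899 → Sep 15, 1899: 31 days (August has 31).
Sep 15, 1899 → Oct 15, 1899: 30 days (September has 30).
Oct 15, 1899 → Nov 15, 1899: 31 days (October has 31).
Nov 15, 1899 → Dec 15, 1899: 30 days (November has 30).
Dec 15, 1899 → Jan 15, 1900: 31 days (December has 31).
Jan 15, 1900 → Feb 15, 1900: 31 days (January has 31).
Feb 15, 1900 → Mar 15, 1900: 28 days (February has 28).
Mar 15, 1900 → Apr 15, 1900: 31 days (March has 31).
Apr 15, 1900 → May 15, 1900: 30 days (April has 30).
May 15, 1900 → Jun 15, 1900: 31 days (May has 31).
Jun 15, 1900 → Jul 8, 1900: 23 days.
Total: 1453 days.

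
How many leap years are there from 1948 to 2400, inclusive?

111

Multiples of 4 in [1948,2400]: 114.
Of those, multiples of 100: 5 (not leap unless ÷400).
Multiples of 400: 2.
Leap years = 114 − 5 + 2 = 111.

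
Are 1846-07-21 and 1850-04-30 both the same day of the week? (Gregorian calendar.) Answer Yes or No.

Yes

From Jul 21, 1846 to Apr 30, 1850 is 1379 days.
1379 mod 7 = 0, so they are the same weekday.
(Jul 21, 1846 is a Tuesday; Apr 30, 1850 is a Tuesday.)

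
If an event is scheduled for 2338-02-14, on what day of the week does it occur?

Doomsday rule: the anchor day for the 2300s is Wednesday. For year 38: 38÷12 = 3 r 2, and 2÷4 = 0, so 3+2+0 = 5.
Wednesday + 5 ≡ Monday — that's 2338's doomsday.
In February the doomsday date is Feb 28 (2338 is not a leap year).
Feb 14 is 14 days before Feb 28; 14 mod 7 = 0, so Monday − 0 = Monday.

Monday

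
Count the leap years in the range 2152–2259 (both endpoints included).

Multiples of 4 in [2152,2259]: 27.
Of those, multiples of 100: 1 (not leap unless ÷400).
Multiples of 400: 0.
Leap years = 27 − 1 + 0 = 26.

26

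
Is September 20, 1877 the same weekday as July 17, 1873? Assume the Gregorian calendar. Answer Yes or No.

Yes

From Jul 17, 1873 to Sep 20, 1877 is 1526 days.
1526 mod 7 = 0, so they are the same weekday.
(Jul 17, 1873 is a Thursday; Sep 20, 1877 is a Thursday.)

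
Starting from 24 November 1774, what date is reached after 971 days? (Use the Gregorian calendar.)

+365 (one year) → Nov 24, 1775 (606 left).
+366 (one year; includes Feb 29, 1776) → Nov 24, 1776 (240 left).
Nov has 30 days: +7 → Dec 1, 1776 (233 left).
Dec has 31 days: +31 → Jan 1, 1777 (202 left).
Jan has 31 days: +31 → Feb 1, 1777 (171 left).
Feb has 28 days: +28 → Mar 1, 1777 (143 left).
Mar has 31 days: +31 → Apr 1, 1777 (112 left).
Apr has 30 days: +30 → May 1, 1777 (82 left).
May has 31 days: +31 → Jun 1, 1777 (51 left).
Jun has 30 days: +30 → Jul 1, 1777 (21 left).
+21 → Jul 22, 1777.

July 22, 1777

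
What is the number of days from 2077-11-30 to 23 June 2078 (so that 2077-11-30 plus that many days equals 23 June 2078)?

Nov 30, 2077 → Dec 30, 2077: 30 days (November has 30).
Dec 30, 2077 → Jan 30, 2078: 31 days (December has 31).
Jan 30, 2078 → Feb 28, 2078: 29 days (January has 31).
Feb 28, 2078 → Mar 28, 2078: 28 days (February has 28).
Mar 28, 2078 → Apr 28, 2078: 31 days (March has 31).
Apr 28, 2078 → May 28, 2078: 30 days (April has 30).
May 28, 2078 → Jun 23, 2078: 26 days.
Total: 205 days.

205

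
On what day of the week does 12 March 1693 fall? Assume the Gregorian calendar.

Thursday

Doomsday rule: the anchor day for the 1600s is Tuesday. For year 93: 93÷12 = 7 r 9, and 9÷4 = 2, so 7+9+2 = 18.
Tuesday + 18 ≡ Saturday — that's 1693's doomsday.
In March the doomsday date is Mar 14.
Mar 12 is 2 days before Mar 14; 2 mod 7 = 2, so Saturday − 2 = Thursday.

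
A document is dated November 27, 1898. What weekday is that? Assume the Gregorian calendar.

Sunday

January 1, 1898 is a Saturday.
Jan 1, 1898 → Feb 1, 1898: 31 days (January has 31).
Feb 1, 1898 → Mar 1, 1898: 28 days (February has 28).
Mar 1, 1898 → Apr 1, 1898: 31 days (March has 31).
Apr 1, 1898 → May 1, 1898: 30 days (April has 30).
May 1, 1898 → Jun 1, 1898: 31 days (May has 31).
Jun 1, 1898 → Jul 1, 1898: 30 days (June has 30).
Jul 1, 1898 → Aug 1, 1898: 31 days (July has 31).
Aug 1, 1898 → Sep 1, 1898: 31 days (August has 31).
Sep 1, 1898 → Oct 1, 1898: 30 days (September has 30).
Oct 1, 1898 → Nov 1, 1898: 31 days (October has 31).
Nov 1, 1898 → Nov 27, 1898: 26 days.
Total: 330 days.
330 mod 7 = 1, so Saturday + 1 = Sunday.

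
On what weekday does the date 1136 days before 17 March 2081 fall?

Saturday

First find the weekday of Mar 17, 2081. Doomsday rule: the anchor day for the 2000s is Tuesday. For year 81: 81÷12 = 6 r 9, and 9÷4 = 2, so 6+9+2 = 17.
Tuesday + 17 ≡ Friday — that's 2081's doomsday.
In March the doomsday date is Mar 14.
Mar 17 is 3 days after Mar 14; 3 mod 7 = 3, so Friday + 3 = Monday.
1136 mod 7 = 2, so 1136 days before a Monday is Monday − 2 = Saturday.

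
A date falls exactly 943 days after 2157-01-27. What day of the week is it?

Tuesday

Jan 27, 2157 is a Thursday.
943 mod 7 = 5, so 943 days after a Thursday is Thursday + 5 = Tuesday.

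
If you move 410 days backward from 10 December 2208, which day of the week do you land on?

Tuesday

Dec 10, 2208 is a Saturday.
410 mod 7 = 4, so 410 days before a Saturday is Saturday − 4 = Tuesday.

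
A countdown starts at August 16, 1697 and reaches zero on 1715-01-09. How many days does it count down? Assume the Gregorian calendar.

6354

Aug 16, 1697 → Aug 16, 1698: 365 days.
Aug 16, 1698 → Aug 16, 1699: 365 days.
Aug 16, 1699 → Aug 16, 1700: 365 days.
Aug 16, 1700 → Aug 16, 1701: 365 days.
Aug 16, 1701 → Aug 16, 1702: 365 days.
Aug 16, 1702 → Aug 16, 1703: 365 days.
Aug 16, 1703 → Aug 16, 1704: 366 days (Feb 29, 1704 is in that span).
Aug 16, 1704 → Aug 16, 1705: 365 days.
Aug 16, 1705 → Aug 16, 1706: 365 days.
Aug 16, 1706 → Aug 16, 1707: 365 days.
Aug 16, 1707 → Aug 16, 1708: 366 days (Feb 29, 1708 is in that span).
Aug 16, 1708 → Aug 16, 1709: 365 days.
Aug 16, 1709 → Aug 16, 1710: 365 days.
Aug 16, 1710 → Aug 16, 1711: 365 days.
Aug 16, 1711 → Aug 16, 1712: 366 days (Feb 29, 1712 is in that span).
Aug 16, 1712 → Aug 16, 1713: 365 days.
Aug 16, 1713 → Aug 16, 1714: 365 days.
Aug 16, 1714 → Sep 16, 1714: 31 days (August has 31).
Sep 16, 1714 → Oct 16, 1714: 30 days (September has 30).
Oct 16, 1714 → Nov 16, 1714: 31 days (October has 31).
Nov 16, 1714 → Dec 16, 1714: 30 days (November has 30).
Dec 16, 1714 → Jan 9, 1715: 24 days.
Total: 6354 days.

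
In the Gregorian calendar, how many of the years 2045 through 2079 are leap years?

Multiples of 4 in [2045,2079]: 8.
Of those, multiples of 100: 0 (not leap unless ÷400).
Multiples of 400: 0.
Leap years = 8 − 0 + 0 = 8.

8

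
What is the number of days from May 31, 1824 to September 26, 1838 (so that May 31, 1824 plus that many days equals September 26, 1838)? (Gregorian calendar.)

5231

May 31, 1824 → May 31, 1825: 365 days.
May 31, 1825 → May 31, 1826: 365 days.
May 31, 1826 → May 31, 1827: 365 days.
May 31, 1827 → May 31, 1828: 366 days (Feb 29, 1828 is in that span).
May 31, 1828 → May 31, 1829: 365 days.
May 31, 1829 → May 31, 1830: 365 days.
May 31, 1830 → May 31, 1831: 365 days.
May 31, 1831 → May 31, 1832: 366 days (Feb 29, 1832 is in that span).
May 31, 1832 → May 31, 1833: 365 days.
May 31, 1833 → May 31, 1834: 365 days.
May 31, 1834 → May 31, 1835: 365 days.
May 31, 1835 → May 31, 1836: 366 days (Feb 29, 1836 is in that span).
May 31, 1836 → May 31, 1837: 365 days.
May 31, 1837 → May 31, 1838: 365 days.
May 31, 1838 → Jun 30, 1838: 30 days (May has 31).
Jun 30, 1838 → Jul 30, 1838: 30 days (June has 30).
Jul 30, 1838 → Aug 30, 1838: 31 days (July has 31).
Aug 30, 1838 → Sep 26, 1838: 27 days.
Total: 5231 days.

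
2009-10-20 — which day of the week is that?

Tuesday

Doomsday rule: the anchor day for the 2000s is Tuesday. For year 09: 9÷12 = 0 r 9, and 9÷4 = 2, so 0+9+2 = 11.
Tuesday + 11 ≡ Saturday — that's 2009's doomsday.
In October the doomsday date is Oct 10.
Oct 20 is 10 days after Oct 10; 10 mod 7 = 3, so Saturday + 3 = Tuesday.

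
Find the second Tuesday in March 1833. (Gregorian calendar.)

March 1, 1833 is a Friday.
The first Tuesday is therefore March 5 (4 days later).
The second Tuesday is 5 + 1×7 = March 12.

March 12, 1833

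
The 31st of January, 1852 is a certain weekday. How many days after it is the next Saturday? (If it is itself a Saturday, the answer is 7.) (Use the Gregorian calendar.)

7

Jan 31, 1852 is a Saturday.
From Saturday to the next Saturday is 7 days.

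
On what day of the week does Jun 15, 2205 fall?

Saturday

Doomsday rule: the anchor day for the 2200s is Friday. For year 05: 5÷12 = 0 r 5, and 5÷4 = 1, so 0+5+1 = 6.
Friday + 6 ≡ Thursday — that's 2205's doomsday.
In June the doomsday date is Jun 6.
Jun 15 is 9 days after Jun 6; 9 mod 7 = 2, so Thursday + 2 = Saturday.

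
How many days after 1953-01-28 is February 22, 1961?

2947

Jan 28, 1953 → Jan 28, 1954: 365 days.
Jan 28, 1954 → Jan 28, 1955: 365 days.
Jan 28, 1955 → Jan 28, 1956: 365 days.
Jan 28, 1956 → Jan 28, 1957: 366 days (Feb 29, 1956 is in that span).
Jan 28, 1957 → Jan 28, 1958: 365 days.
Jan 28, 1958 → Jan 28, 1959: 365 days.
Jan 28, 1959 → Jan 28, 1960: 365 days.
Jan 28, 1960 → Feb 28, 1960: 31 days (January has 31).
Feb 28, 1960 → Mar 28, 1960: 29 days (February has 29).
Mar 28, 1960 → Apr 28, 1960: 31 days (March has 31).
Apr 28, 1960 → May 28, 1960: 30 days (April has 30).
May 28, 1960 → Jun 28, 1960: 31 days (May has 31).
Jun 28, 1960 → Jul 28, 1960: 30 days (June has 30).
Jul 28, 1960 → Aug 28, 1960: 31 days (July has 31).
Aug 28, 1960 → Sep 28, 1960: 31 days (August has 31).
Sep 28, 1960 → Oct 28, 1960: 30 days (September has 30).
Oct 28, 1960 → Nov 28, 1960: 31 days (October has 31).
Nov 28, 1960 → Dec 28, 1960: 30 days (November has 30).
Dec 28, 1960 → Jan 28, 1961: 31 days (December has 31).
Jan 28, 1961 → Feb 22, 1961: 25 days.
Total: 2947 days.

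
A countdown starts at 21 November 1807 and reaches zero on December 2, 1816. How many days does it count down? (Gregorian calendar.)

Nov 21, 1807 → Nov 21, 1808: 366 days (Feb 29, 1808 is in that span).
Nov 21, 1808 → Nov 21, 1809: 365 days.
Nov 21, 1809 → Nov 21, 1810: 365 days.
Nov 21, 1810 → Nov 21, 1811: 365 days.
Nov 21, 1811 → Nov 21, 1812: 366 days (Feb 29, 1812 is in that span).
Nov 21, 1812 → Nov 21, 1813: 365 days.
Nov 21, 1813 → Nov 21, 1814: 365 days.
Nov 21, 1814 → Nov 21, 1815: 365 days.
Nov 21, 1815 → Dec 21, 1815: 30 days (November has 30).
Dec 21, 1815 → Jan 21, 1816: 31 days (December has 31).
Jan 21, 1816 → Feb 21, 1816: 31 days (January has 31).
Feb 21, 1816 → Mar 21, 1816: 29 days (February has 29).
Mar 21, 1816 → Apr 21, 1816: 31 days (March has 31).
Apr 21, 1816 → May 21, 1816: 30 days (April has 30).
May 21, 1816 → Jun 21, 1816: 31 days (May has 31).
Jun 21, 1816 → Jul 21, 1816: 30 days (June has 30).
Jul 21, 1816 → Aug 21, 1816: 31 days (July has 31).
Aug 21, 1816 → Sep 21, 1816: 31 days (August has 31).
Sep 21, 1816 → Oct 21, 1816: 30 days (September has 30).
Oct 21, 1816 → Nov 21, 1816: 31 days (October has 31).
Nov 21, 1816 → Dec 2, 1816: 11 days.
Total: 3299 days.

3299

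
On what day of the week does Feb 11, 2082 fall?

Wednesday

Doomsday rule: the anchor day for the 2000s is Tuesday. For year 82: 82÷12 = 6 r 10, and 10÷4 = 2, so 6+10+2 = 18.
Tuesday + 18 ≡ Saturday — that's 2082's doomsday.
In February the doomsday date is Feb 28 (2082 is not a leap year).
Feb 11 is 17 days before Feb 28; 17 mod 7 = 3, so Saturday − 3 = Wednesday.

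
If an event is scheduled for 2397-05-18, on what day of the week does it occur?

Doomsday rule: the anchor day for the 2300s is Wednesday. For year 97: 97÷12 = 8 r 1, and 1÷4 = 0, so 8+1+0 = 9.
Wednesday + 9 ≡ Friday — that's 2397's doomsday.
In May the doomsday date is May 9.
May 18 is 9 days after May 9; 9 mod 7 = 2, so Friday + 2 = Sunday.

Sunday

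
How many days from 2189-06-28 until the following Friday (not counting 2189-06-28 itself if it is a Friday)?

Jun 28, 2189 is a Sunday.
From Sunday to the next Friday is 5 days.

5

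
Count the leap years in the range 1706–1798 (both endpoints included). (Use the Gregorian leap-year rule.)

Multiples of 4 in [1706,1798]: 23.
Of those, multiples of 100: 0 (not leap unless ÷400).
Multiples of 400: 0.
Leap years = 23 − 0 + 0 = 23.

23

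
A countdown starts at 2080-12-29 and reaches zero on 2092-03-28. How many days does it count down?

4107

Dec 29, 2080 → Dec 29, 2081: 365 days.
Dec 29, 2081 → Dec 29, 2082: 365 days.
Dec 29, 2082 → Dec 29, 2083: 365 days.
Dec 29, 2083 → Dec 29, 2084: 366 days (Feb 29, 2084 is in that span).
Dec 29, 2084 → Dec 29, 2085: 365 days.
Dec 29, 2085 → Dec 29, 2086: 365 days.
Dec 29, 2086 → Dec 29, 2087: 365 days.
Dec 29, 2087 → Dec 29, 2088: 366 days (Feb 29, 2088 is in that span).
Dec 29, 2088 → Dec 29, 2089: 365 days.
Dec 29, 2089 → Dec 29, 2090: 365 days.
Dec 29, 2090 → Dec 29, 2091: 365 days.
Dec 29, 2091 → Jan 29, 2092: 31 days (December has 31).
Jan 29, 2092 → Feb 29, 2092: 31 days (January has 31).
Feb 29, 2092 → Mar 28, 2092: 28 days.
Total: 4107 days.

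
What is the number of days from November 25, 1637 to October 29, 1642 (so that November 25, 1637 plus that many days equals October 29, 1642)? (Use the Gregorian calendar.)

1799

Nov 25, 1637 → Nov 25, 1638: 365 days.
Nov 25, 1638 → Nov 25, 1639: 365 days.
Nov 25, 1639 → Nov 25, 1640: 366 days (Feb 29, 1640 is in that span).
Nov 25, 1640 → Nov 25, 1641: 365 days.
Nov 25, 1641 → Dec 25, 1641: 30 days (November has 30).
Dec 25, 1641 → Jan 25, 1642: 31 days (December has 31).
Jan 25, 1642 → Feb 25, 1642: 31 days (January has 31).
Feb 25, 1642 → Mar 25, 1642: 28 days (February has 28).
Mar 25, 1642 → Apr 25, 1642: 31 days (March has 31).
Apr 25, 1642 → May 25, 1642: 30 days (April has 30).
May 25, 1642 → Jun 25, 1642: 31 days (May has 31).
Jun 25, 1642 → Jul 25, 1642: 30 days (June has 30).
Jul 25, 1642 → Aug 25, 1642: 31 days (July has 31).
Aug 25, 1642 → Sep 25, 1642: 31 days (August has 31).
Sep 25, 1642 → Oct 25, 1642: 30 days (September has 30).
Oct 25, 1642 → Oct 29, 1642: 4 days.
Total: 1799 days.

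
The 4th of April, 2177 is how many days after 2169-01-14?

3002

Jan 14, 2169 → Jan 14, 2170: 365 days.
Jan 14, 2170 → Jan 14, 2171: 365 days.
Jan 14, 2171 → Jan 14, 2172: 365 days.
Jan 14, 2172 → Jan 14, 2173: 366 days (Feb 29, 2172 is in that span).
Jan 14, 2173 → Jan 14, 2174: 365 days.
Jan 14, 2174 → Jan 14, 2175: 365 days.
Jan 14, 2175 → Jan 14, 2176: 365 days.
Jan 14, 2176 → Jan 14, 2177: 366 days (Feb 29, 2176 is in that span).
Jan 14, 2177 → Feb 14, 2177: 31 days (January has 31).
Feb 14, 2177 → Mar 14, 2177: 28 days (February has 28).
Mar 14, 2177 → Apr 4, 2177: 21 days.
Total: 3002 days.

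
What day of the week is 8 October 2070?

January 1, 2070 is a Wednesday.
Jan 1, 2070 → Feb 1, 2070: 31 days (January has 31).
Feb 1, 2070 → Mar 1, 2070: 28 days (February has 28).
Mar 1, 2070 → Apr 1, 2070: 31 days (March has 31).
Apr 1, 2070 → May 1, 2070: 30 days (April has 30).
May 1, 2070 → Jun 1, 2070: 31 days (May has 31).
Jun 1, 2070 → Jul 1, 2070: 30 days (June has 30).
Jul 1, 2070 → Aug 1, 2070: 31 days (July has 31).
Aug 1, 2070 → Sep 1, 2070: 31 days (August has 31).
Sep 1, 2070 → Oct 1, 2070: 30 days (September has 30).
Oct 1, 2070 → Oct 8, 2070: 7 days.
Total: 280 days.
280 mod 7 = 0, so Wednesday + 0 = Wednesday.

Wednesday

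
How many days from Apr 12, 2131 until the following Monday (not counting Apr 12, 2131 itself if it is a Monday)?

Apr 12, 2131 is a Thursday.
From Thursday to the next Monday is 4 days.

4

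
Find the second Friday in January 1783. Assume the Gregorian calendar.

January 10, 1783

January 1, 1783 is a Wednesday.
The first Friday is therefore January 3 (2 days later).
The second Friday is 3 + 1×7 = January 10.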